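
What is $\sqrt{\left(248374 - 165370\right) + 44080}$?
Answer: $2 \sqrt{31771} \approx 356.49$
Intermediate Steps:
$\sqrt{\left(248374 - 165370\right) + 44080} = \sqrt{83004 + 44080} = \sqrt{127084} = 2 \sqrt{31771}$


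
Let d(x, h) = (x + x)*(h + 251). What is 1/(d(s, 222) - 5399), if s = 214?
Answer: 1/197045 ≈ 5.0750e-6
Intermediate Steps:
d(x, h) = 2*x*(251 + h) (d(x, h) = (2*x)*(251 + h) = 2*x*(251 + h))
1/(d(s, 222) - 5399) = 1/(2*214*(251 + 222) - 5399) = 1/(2*214*473 - 5399) = 1/(202444 - 5399) = 1/197045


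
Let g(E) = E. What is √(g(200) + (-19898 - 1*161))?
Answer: I*√19859 ≈ 140.92*I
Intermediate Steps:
√(g(200) + (-19898 - 1*161)) = √(200 + (-19898 - 1*161)) = √(200 + (-19898 - 161)) = √(200 - 20059) = √(-19859) = I*√19859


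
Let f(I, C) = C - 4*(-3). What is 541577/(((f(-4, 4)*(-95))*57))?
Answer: -541577/86640 ≈ -6.2509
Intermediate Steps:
f(I, C) = 12 + C (f(I, C) = C - 1*(-12) = C + 12 = 12 + C)
541577/(((f(-4, 4)*(-95))*57)) = 541577/((((12 + 4)*(-95))*57)) = 541577/(((16*(-95))*57)) = 541577/((-1520*57)) = 541577/(-86640) = 541577*(-1/86640) = -541577/86640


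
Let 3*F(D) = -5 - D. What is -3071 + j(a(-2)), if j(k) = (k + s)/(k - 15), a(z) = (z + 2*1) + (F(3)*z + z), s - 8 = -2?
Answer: -15359/5 ≈ -3071.8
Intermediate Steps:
s = 6 (s = 8 - 2 = 6)
F(D) = -5/3 - D/3 (F(D) = (-5 - D)/3 = -5/3 - D/3)
a(z) = 2 - 2*z/3 (a(z) = (z + 2*1) + ((-5/3 - ⅓*3)*z + z) = (z + 2) + ((-5/3 - 1)*z + z) = (2 + z) + (-8*z/3 + z) = (2 + z) - 5*z/3 = 2 - 2*z/3)
j(k) = (6 + k)/(-15 + k) (j(k) = (k + 6)/(k - 15) = (6 + k)/(-15 + k))
-3071 + j(a(-2)) = -3071 + (6 + (2 - ⅔*(-2)))/(-15 + (2 - ⅔*(-2))) = -3071 + (6 + (2 + 4/3))/(-15 + (2 + 4/3)) = -3071 + (6 + 10/3)/(-15 + 10/3) = -3071 + (28/3)/(-35/3) = -3071 - 3/35*28/3 = -3071 - ⅘ = -15359/5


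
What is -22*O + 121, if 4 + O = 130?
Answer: -2651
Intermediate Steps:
O = 126 (O = -4 + 130 = 126)
-22*O + 121 = -22*126 + 121 = -2772 + 121 = -2651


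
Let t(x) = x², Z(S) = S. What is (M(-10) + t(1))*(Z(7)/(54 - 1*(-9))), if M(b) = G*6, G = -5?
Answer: -29/9 ≈ -3.2222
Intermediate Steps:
M(b) = -30 (M(b) = -5*6 = -30)
(M(-10) + t(1))*(Z(7)/(54 - 1*(-9))) = (-30 + 1²)*(7/(54 - 1*(-9))) = (-30 + 1)*(7/(54 + 9)) = -203/63 = -29*⅑ = -29/9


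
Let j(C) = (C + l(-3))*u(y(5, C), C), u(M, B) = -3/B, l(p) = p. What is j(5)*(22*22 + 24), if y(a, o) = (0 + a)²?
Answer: -3048/5 ≈ -609.60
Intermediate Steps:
y(a, o) = a²
j(C) = -3*(-3 + C)/C (j(C) = (C - 3)*(-3/C) = (-3 + C)*(-3/C) = -3*(-3 + C)/C)
j(5)*(22*22 + 24) = (-3 + 9/5)*(22*22 + 24) = (-3 + 9*(⅕))*(484 + 24) = (-3 + 9/5)*508 = -6/5*508 = -3048/5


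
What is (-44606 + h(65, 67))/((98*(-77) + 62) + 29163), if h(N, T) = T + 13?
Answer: -44526/21679 ≈ -2.0539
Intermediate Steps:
h(N, T) = 13 + T
(-44606 + h(65, 67))/((98*(-77) + 62) + 29163) = (-44606 + (13 + 67))/((98*(-77) + 62) + 29163) = (-44606 + 80)/((-7546 + 62) + 29163) = -44526/(-7484 + 29163) = -44526/21679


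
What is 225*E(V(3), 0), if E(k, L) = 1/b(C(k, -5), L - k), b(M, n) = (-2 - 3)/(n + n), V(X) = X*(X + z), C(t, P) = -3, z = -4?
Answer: -270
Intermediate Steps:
V(X) = X*(-4 + X) (V(X) = X*(X - 4) = X*(-4 + X))
b(M, n) = -5/(2*n) (b(M, n) = -5*1/(2*n) = -5/(2*n))
E(k, L) = -2*L/5 + 2*k/5 (E(k, L) = 1/(-5/(2*(L - k))) = -2*L/5 + 2*k/5)
225*E(V(3), 0) = 225*(-⅖*0 + 2*(3*(-4 + 3))/5) = 225*(0 + 2*(3*(-1))/5) = 225*(0 + (⅖)*(-3)) = 225*(0 - 6/5) = 225*(-6/5) = -270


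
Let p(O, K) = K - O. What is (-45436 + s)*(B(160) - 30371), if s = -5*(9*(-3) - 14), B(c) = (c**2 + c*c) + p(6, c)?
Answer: -949082073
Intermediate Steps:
B(c) = -6 + c + 2*c**2 (B(c) = (c**2 + c*c) + (c - 1*6) = (c**2 + c**2) + (c - 6) = 2*c**2 + (-6 + c) = -6 + c + 2*c**2)
s = 205 (s = -5*(-27 - 14) = -5*(-41) = 205)
(-45436 + s)*(B(160) - 30371) = (-45436 + 205)*((-6 + 160 + 2*160**2) - 30371) = -45231*((-6 + 160 + 2*25600) - 30371) = -45231*((-6 + 160 + 51200) - 30371) = -45231*(51354 - 30371) = -45231*20983 = -949082073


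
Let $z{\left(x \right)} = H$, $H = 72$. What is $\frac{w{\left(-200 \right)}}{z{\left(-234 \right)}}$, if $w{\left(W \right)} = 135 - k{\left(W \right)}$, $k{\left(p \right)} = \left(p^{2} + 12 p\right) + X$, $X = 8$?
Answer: $- \frac{12491}{24} \approx -520.46$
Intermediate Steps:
$k{\left(p \right)} = 8 + p^{2} + 12 p$ ($k{\left(p \right)} = \left(p^{2} + 12 p\right) + 8 = 8 + p^{2} + 12 p$)
$z{\left(x \right)} = 72$
$w{\left(W \right)} = 127 - W^{2} - 12 W$ ($w{\left(W \right)} = 135 - \left(8 + W^{2} + 12 W\right) = 127 - W^{2} - 12 W$)
$\frac{w{\left(-200 \right)}}{z{\left(-234 \right)}} = \frac{127 - \left(-200\right)^{2} - -2400}{72} = \left(127 - 40000 + 2400\right) \frac{1}{72} = \left(-37473\right) \frac{1}{72} = - \frac{12491}{24}$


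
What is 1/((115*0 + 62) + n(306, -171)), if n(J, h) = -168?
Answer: -1/106 ≈ -0.0094340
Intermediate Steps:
1/((115*0 + 62) + n(306, -171)) = 1/((115*0 + 62) - 168) = 1/((0 + 62) - 168) = 1/(62 - 168) = 1/(-106) = -1/106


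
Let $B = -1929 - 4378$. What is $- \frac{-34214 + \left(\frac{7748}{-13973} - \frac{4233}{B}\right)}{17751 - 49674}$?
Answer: $- \frac{19707132177}{18387587701} \approx -1.0718$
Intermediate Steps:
$B = -6307$
$- \frac{-34214 + \left(\frac{7748}{-13973} - \frac{4233}{B}\right)}{17751 - 49674} = - \frac{-34214 + \left(\frac{7748}{-13973} - \frac{4233}{-6307}\right)}{17751 - 49674} = - \frac{-34214 + \left(7748 \left(- \frac{1}{13973}\right) - - \frac{249}{371}\right)}{-31923} = - \frac{\left(-34214 + \left(- \frac{7748}{13973} + \frac{249}{371}\right)\right) \left(-1\right)}{31923} = - \frac{\left(-34214 + \frac{604769}{5183983}\right) \left(-1\right)}{31923} = - \frac{\left(-177364189593\right) \left(-1\right)}{5183983 \cdot 31923} = \left(-1\right) \frac{19707132177}{18387587701} = - \frac{19707132177}{18387587701}$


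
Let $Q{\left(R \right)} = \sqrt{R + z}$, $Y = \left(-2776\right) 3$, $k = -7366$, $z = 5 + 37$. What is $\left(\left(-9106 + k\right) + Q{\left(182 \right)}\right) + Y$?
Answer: $-24800 + 4 \sqrt{14} \approx -24785.0$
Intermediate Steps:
$z = 42$
$Y = -8328$
$Q{\left(R \right)} = \sqrt{42 + R}$ ($Q{\left(R \right)} = \sqrt{R + 42} = \sqrt{42 + R}$)
$\left(\left(-9106 + k\right) + Q{\left(182 \right)}\right) + Y = \left(\left(-9106 - 7366\right) + \sqrt{42 + 182}\right) - 8328 = \left(-16472 + \sqrt{224}\right) - 8328 = \left(-16472 + 4 \sqrt{14}\right) - 8328 = -24800 + 4 \sqrt{14}$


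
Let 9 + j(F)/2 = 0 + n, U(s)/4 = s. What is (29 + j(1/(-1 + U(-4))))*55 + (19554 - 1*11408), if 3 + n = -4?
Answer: 7981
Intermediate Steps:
n = -7 (n = -3 - 4 = -7)
U(s) = 4*s
j(F) = -32 (j(F) = -18 + 2*(0 - 7) = -18 + 2*(-7) = -18 - 14 = -32)
(29 + j(1/(-1 + U(-4))))*55 + (19554 - 1*11408) = (29 - 32)*55 + (19554 - 1*11408) = -3*55 + (19554 - 11408) = -165 + 8146 = 7981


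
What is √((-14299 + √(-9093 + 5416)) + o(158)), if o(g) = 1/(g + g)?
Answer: √(-356960157 + 24964*I*√3677)/158 ≈ 0.25355 + 119.58*I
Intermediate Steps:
o(g) = 1/(2*g)
√((-14299 + √(-9093 + 5416)) + o(158)) = √((-14299 + √(-9093 + 5416)) + (½)/158) = √((-14299 + √(-3677)) + (½)*(1/158)) = √((-14299 + I*√3677) + 1/316) = √(-4518483/316 + I*√3677)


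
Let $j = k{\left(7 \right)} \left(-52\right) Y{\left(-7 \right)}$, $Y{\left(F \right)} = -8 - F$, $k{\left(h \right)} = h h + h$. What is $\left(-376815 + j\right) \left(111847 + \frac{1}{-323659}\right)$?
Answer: $- \frac{13535396348375316}{323659} \approx -4.182 \cdot 10^{10}$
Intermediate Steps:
$k{\left(h \right)} = h + h^{2}$ ($k{\left(h \right)} = h^{2} + h = h + h^{2}$)
$j = 2912$ ($j = 7 \left(1 + 7\right) \left(-52\right) \left(-8 - -7\right) = 7 \cdot 8 \left(-52\right) \left(-8 + 7\right) = 56 \left(-52\right) \left(-1\right) = \left(-2912\right) \left(-1\right) = 2912$)
$\left(-376815 + j\right) \left(111847 + \frac{1}{-323659}\right) = \left(-376815 + 2912\right) \left(111847 + \frac{1}{-323659}\right) = - 373903 \left(111847 - \frac{1}{323659}\right) = \left(-373903\right) \frac{36200288172}{323659} = - \frac{13535396348375316}{323659}$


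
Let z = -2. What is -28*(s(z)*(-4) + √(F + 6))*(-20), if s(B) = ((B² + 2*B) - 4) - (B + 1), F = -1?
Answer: 6720 + 560*√5 ≈ 7972.2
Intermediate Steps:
s(B) = -5 + B + B² (s(B) = (-4 + B² + 2*B) - (1 + B) = (-4 + B² + 2*B) + (-1 - B) = -5 + B + B²)
-28*(s(z)*(-4) + √(F + 6))*(-20) = -28*((-5 - 2 + (-2)²)*(-4) + √(-1 + 6))*(-20) = -28*((-5 - 2 + 4)*(-4) + √5)*(-20) = -28*(-3*(-4) + √5)*(-20) = -28*(12 + √5)*(-20) = (-336 - 28*√5)*(-20) = 6720 + 560*√5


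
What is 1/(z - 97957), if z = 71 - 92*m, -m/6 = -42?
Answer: -1/121070 ≈ -8.2597e-6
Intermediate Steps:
m = 252 (m = -6*(-42) = 252)
z = -23113 (z = 71 - 92*252 = 71 - 23184 = -23113)
1/(z - 97957) = 1/(-23113 - 97957) = 1/(-121070) = -1/121070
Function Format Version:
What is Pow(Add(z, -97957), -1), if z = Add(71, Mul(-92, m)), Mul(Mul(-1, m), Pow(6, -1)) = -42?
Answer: Rational(-1, 121070) ≈ -8.2597e-6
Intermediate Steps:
m = 252 (m = Mul(-6, -42) = 252)
z = -23113 (z = Add(71, Mul(-92, 252)) = Add(71, -23184) = -23113)
Pow(Add(z, -97957), -1) = Pow(Add(-23113, -97957), -1) = Pow(-121070, -1) = Rational(-1, 121070)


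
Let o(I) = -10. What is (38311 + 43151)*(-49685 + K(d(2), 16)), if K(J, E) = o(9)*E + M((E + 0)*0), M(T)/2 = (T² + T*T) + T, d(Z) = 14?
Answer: -4060473390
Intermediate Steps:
M(T) = 2*T + 4*T² (M(T) = 2*((T² + T*T) + T) = 2*((T² + T²) + T) = 2*(2*T² + T) = 2*(T + 2*T²) = 2*T + 4*T²)
K(J, E) = -10*E (K(J, E) = -10*E + 2*((E + 0)*0)*(1 + 2*((E + 0)*0)) = -10*E + 2*(E*0)*(1 + 2*(E*0)) = -10*E + 2*0*(1 + 2*0) = -10*E + 2*0*(1 + 0) = -10*E + 2*0*1 = -10*E + 0 = -10*E)
(38311 + 43151)*(-49685 + K(d(2), 16)) = (38311 + 43151)*(-49685 - 10*16) = 81462*(-49685 - 160) = 81462*(-49845) = -4060473390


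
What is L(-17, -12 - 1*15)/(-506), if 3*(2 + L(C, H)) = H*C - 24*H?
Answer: -367/506 ≈ -0.72530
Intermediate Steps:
L(C, H) = -2 - 8*H + C*H/3 (L(C, H) = -2 + (H*C - 24*H)/3 = -2 + (C*H - 24*H)/3 = -2 + (-24*H + C*H)/3 = -2 + (-8*H + C*H/3) = -2 - 8*H + C*H/3)
L(-17, -12 - 1*15)/(-506) = (-2 - 8*(-12 - 1*15) + (⅓)*(-17)*(-12 - 1*15))/(-506) = (-2 - 8*(-12 - 15) + (⅓)*(-17)*(-12 - 15))*(-1/506) = (-2 - 8*(-27) + (⅓)*(-17)*(-27))*(-1/506) = (-2 + 216 + 153)*(-1/506) = 367*(-1/506) = -367/506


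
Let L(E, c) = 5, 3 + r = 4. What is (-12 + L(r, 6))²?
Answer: 49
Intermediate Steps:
r = 1 (r = -3 + 4 = 1)
(-12 + L(r, 6))² = (-12 + 5)² = (-7)² = 49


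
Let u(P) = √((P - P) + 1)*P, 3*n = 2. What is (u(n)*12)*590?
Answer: 4720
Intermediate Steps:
n = ⅔ (n = (⅓)*2 = ⅔ ≈ 0.66667)
u(P) = P (u(P) = √(0 + 1)*P = √1*P = 1*P = P)
(u(n)*12)*590 = ((⅔)*12)*590 = 8*590 = 4720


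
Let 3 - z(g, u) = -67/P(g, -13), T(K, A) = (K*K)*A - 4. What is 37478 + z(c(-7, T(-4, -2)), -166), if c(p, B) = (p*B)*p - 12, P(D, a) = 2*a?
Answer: 974439/26 ≈ 37478.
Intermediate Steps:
T(K, A) = -4 + A*K**2 (T(K, A) = K**2*A - 4 = A*K**2 - 4 = -4 + A*K**2)
c(p, B) = -12 + B*p**2 (c(p, B) = (B*p)*p - 12 = B*p**2 - 12 = -12 + B*p**2)
z(g, u) = 11/26 (z(g, u) = 3 - (-67)/(2*(-13)) = 3 - (-67)/(-26) = 3 - (-67)*(-1)/26 = 3 - 1*67/26 = 3 - 67/26 = 11/26)
37478 + z(c(-7, T(-4, -2)), -166) = 37478 + 11/26 = 974439/26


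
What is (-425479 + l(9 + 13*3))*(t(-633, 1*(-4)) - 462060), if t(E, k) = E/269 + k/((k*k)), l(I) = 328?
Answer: 211376302508511/1076 ≈ 1.9645e+11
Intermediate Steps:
t(E, k) = 1/k + E/269 (t(E, k) = E*(1/269) + k/(k**2) = E/269 + k/k**2 = E/269 + 1/k = 1/k + E/269)
(-425479 + l(9 + 13*3))*(t(-633, 1*(-4)) - 462060) = (-425479 + 328)*((1/(1*(-4)) + (1/269)*(-633)) - 462060) = -425151*((1/(-4) - 633/269) - 462060) = -425151*((-1/4 - 633/269) - 462060) = -425151*(-2801/1076 - 462060) = -425151*(-497179361/1076) = 211376302508511/1076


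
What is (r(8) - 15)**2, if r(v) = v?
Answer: 49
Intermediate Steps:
(r(8) - 15)**2 = (8 - 15)**2 = (-7)**2 = 49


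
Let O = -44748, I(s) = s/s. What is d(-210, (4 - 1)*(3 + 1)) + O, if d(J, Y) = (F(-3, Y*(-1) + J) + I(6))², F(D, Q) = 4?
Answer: -44723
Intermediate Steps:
I(s) = 1
d(J, Y) = 25 (d(J, Y) = (4 + 1)² = 5² = 25)
d(-210, (4 - 1)*(3 + 1)) + O = 25 - 44748 = -44723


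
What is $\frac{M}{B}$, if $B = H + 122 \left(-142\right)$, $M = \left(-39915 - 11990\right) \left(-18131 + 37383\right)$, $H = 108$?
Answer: $\frac{249818765}{4304} \approx 58043.0$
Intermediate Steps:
$M = -999275060$ ($M = \left(-51905\right) 19252 = -999275060$)
$B = -17216$ ($B = 108 + 122 \left(-142\right) = 108 - 17324 = -17216$)
$\frac{M}{B} = - \frac{999275060}{-17216} = \left(-999275060\right) \left(- \frac{1}{17216}\right) = \frac{249818765}{4304}$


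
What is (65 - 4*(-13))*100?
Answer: 11700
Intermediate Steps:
(65 - 4*(-13))*100 = (65 + 52)*100 = 117*100 = 11700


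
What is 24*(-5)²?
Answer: 600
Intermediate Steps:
24*(-5)² = 24*25 = 600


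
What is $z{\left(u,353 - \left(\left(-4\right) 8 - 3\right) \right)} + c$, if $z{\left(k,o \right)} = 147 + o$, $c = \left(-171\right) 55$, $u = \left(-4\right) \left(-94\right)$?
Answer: $-8870$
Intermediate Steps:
$u = 376$
$c = -9405$
$z{\left(u,353 - \left(\left(-4\right) 8 - 3\right) \right)} + c = \left(147 + \left(353 - \left(\left(-4\right) 8 - 3\right)\right)\right) - 9405 = \left(147 + \left(353 - \left(-32 - 3\right)\right)\right) - 9405 = \left(147 + \left(353 - -35\right)\right) - 9405 = \left(147 + \left(353 + 35\right)\right) - 9405 = \left(147 + 388\right) - 9405 = 535 - 9405 = -8870$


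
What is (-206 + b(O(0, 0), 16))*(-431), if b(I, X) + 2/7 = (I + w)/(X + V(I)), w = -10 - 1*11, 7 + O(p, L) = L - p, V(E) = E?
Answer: 5685752/63 ≈ 90250.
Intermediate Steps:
O(p, L) = -7 + L - p (O(p, L) = -7 + (L - p) = -7 + L - p)
w = -21 (w = -10 - 11 = -21)
b(I, X) = -2/7 + (-21 + I)/(I + X) (b(I, X) = -2/7 + (I - 21)/(X + I) = -2/7 + (-21 + I)/(I + X))
(-206 + b(O(0, 0), 16))*(-431) = (-206 + (-147 - 2*16 + 5*(-7 + 0 - 1*0))/(7*((-7 + 0 - 1*0) + 16)))*(-431) = (-206 + (-147 - 32 + 5*(-7 + 0 + 0))/(7*((-7 + 0 + 0) + 16)))*(-431) = (-206 + (-147 - 32 + 5*(-7))/(7*(-7 + 16)))*(-431) = (-206 + (⅐)*(-147 - 32 - 35)/9)*(-431) = (-206 + (⅐)*(⅑)*(-214))*(-431) = (-206 - 214/63)*(-431) = -13192/63*(-431) = 5685752/63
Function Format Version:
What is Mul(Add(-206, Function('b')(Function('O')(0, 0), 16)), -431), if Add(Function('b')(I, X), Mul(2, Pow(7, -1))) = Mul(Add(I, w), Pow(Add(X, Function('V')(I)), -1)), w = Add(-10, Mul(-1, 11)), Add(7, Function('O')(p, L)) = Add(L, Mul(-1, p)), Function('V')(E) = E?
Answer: Rational(5685752, 63) ≈ 90250.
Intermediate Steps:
Function('O')(p, L) = Add(-7, L, Mul(-1, p)) (Function('O')(p, L) = Add(-7, Add(L, Mul(-1, p))) = Add(-7, L, Mul(-1, p)))
w = -21 (w = Add(-10, -11) = -21)
Function('b')(I, X) = Add(Rational(-2, 7), Mul(Pow(Add(I, X), -1), Add(-21, I))) (Function('b')(I, X) = Add(Rational(-2, 7), Mul(Add(I, -21), Pow(Add(X, I), -1))) = Add(Rational(-2, 7), Mul(Add(-21, I), Pow(Add(I, X), -1))) = Add(Rational(-2, 7), Mul(Pow(Add(I, X), -1), Add(-21, I))))
Mul(Add(-206, Function('b')(Function('O')(0, 0), 16)), -431) = Mul(Add(-206, Mul(Rational(1, 7), Pow(Add(Add(-7, 0, Mul(-1, 0)), 16), -1), Add(-147, Mul(-2, 16), Mul(5, Add(-7, 0, Mul(-1, 0)))))), -431) = Mul(Add(-206, Mul(Rational(1, 7), Pow(Add(Add(-7, 0, 0), 16), -1), Add(-147, -32, Mul(5, Add(-7, 0, 0))))), -431) = Mul(Add(-206, Mul(Rational(1, 7), Pow(Add(-7, 16), -1), Add(-147, -32, Mul(5, -7)))), -431) = Mul(Add(-206, Mul(Rational(1, 7), Pow(9, -1), Add(-147, -32, -35))), -431) = Mul(Add(-206, Mul(Rational(1, 7), Rational(1, 9), -214)), -431) = Mul(Add(-206, Rational(-214, 63)), -431) = Mul(Rational(-13192, 63), -431) = Rational(5685752, 63)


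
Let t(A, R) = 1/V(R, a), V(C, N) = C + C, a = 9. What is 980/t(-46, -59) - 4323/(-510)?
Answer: -19657359/170 ≈ -1.1563e+5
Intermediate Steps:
V(C, N) = 2*C
t(A, R) = 1/(2*R)
980/t(-46, -59) - 4323/(-510) = 980/(((1/2)/(-59))) - 4323/(-510) = 980/(((1/2)*(-1/59))) - 4323*(-1/510) = 980/(-1/118) + 1441/170 = 980*(-118) + 1441/170 = -115640 + 1441/170 = -19657359/170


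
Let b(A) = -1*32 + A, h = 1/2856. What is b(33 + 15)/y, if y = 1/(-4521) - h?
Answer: -68863872/2459 ≈ -28005.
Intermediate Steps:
h = 1/2856 ≈ 0.00035014
b(A) = -32 + A
y = -2459/4303992 (y = 1/(-4521) - 1*1/2856 = -1/4521 - 1/2856 = -2459/4303992 ≈ -0.00057133)
b(33 + 15)/y = (-32 + (33 + 15))/(-2459/4303992) = (-32 + 48)*(-4303992/2459) = 16*(-4303992/2459) = -68863872/2459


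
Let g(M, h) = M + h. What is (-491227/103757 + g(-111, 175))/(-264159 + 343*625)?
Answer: -6149221/5165438488 ≈ -0.0011905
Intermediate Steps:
(-491227/103757 + g(-111, 175))/(-264159 + 343*625) = (-491227/103757 + (-111 + 175))/(-264159 + 343*625) = (-491227*1/103757 + 64)/(-264159 + 214375) = (-491227/103757 + 64)/(-49784) = (6149221/103757)*(-1/49784) = -6149221/5165438488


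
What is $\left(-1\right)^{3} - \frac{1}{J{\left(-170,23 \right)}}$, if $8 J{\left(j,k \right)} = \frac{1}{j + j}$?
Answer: $2719$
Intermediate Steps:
$J{\left(j,k \right)} = \frac{1}{16 j}$ ($J{\left(j,k \right)} = \frac{1}{8 \left(j + j\right)} = \frac{1}{8 \cdot 2 j} = \frac{\frac{1}{2} \frac{1}{j}}{8} = \frac{1}{16 j}$)
$\left(-1\right)^{3} - \frac{1}{J{\left(-170,23 \right)}} = \left(-1\right)^{3} - \frac{1}{\frac{1}{16} \frac{1}{-170}} = -1 - \frac{1}{\frac{1}{16} \left(- \frac{1}{170}\right)} = -1 - \frac{1}{- \frac{1}{2720}} = -1 - -2720 = -1 + 2720 = 2719$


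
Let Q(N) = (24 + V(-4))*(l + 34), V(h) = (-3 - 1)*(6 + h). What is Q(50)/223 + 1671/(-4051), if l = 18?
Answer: 2997799/903373 ≈ 3.3185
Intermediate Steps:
V(h) = -24 - 4*h (V(h) = -4*(6 + h) = -24 - 4*h)
Q(N) = 832 (Q(N) = (24 + (-24 - 4*(-4)))*(18 + 34) = (24 + (-24 + 16))*52 = (24 - 8)*52 = 16*52 = 832)
Q(50)/223 + 1671/(-4051) = 832/223 + 1671/(-4051) = 832*(1/223) + 1671*(-1/4051) = 832/223 - 1671/4051 = 2997799/903373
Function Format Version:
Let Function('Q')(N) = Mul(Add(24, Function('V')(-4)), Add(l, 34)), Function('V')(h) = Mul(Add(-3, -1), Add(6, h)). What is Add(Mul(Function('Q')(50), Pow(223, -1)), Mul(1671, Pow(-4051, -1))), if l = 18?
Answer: Rational(2997799, 903373) ≈ 3.3185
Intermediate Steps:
Function('V')(h) = Add(-24, Mul(-4, h)) (Function('V')(h) = Mul(-4, Add(6, h)) = Add(-24, Mul(-4, h)))
Function('Q')(N) = 832 (Function('Q')(N) = Mul(Add(24, Add(-24, Mul(-4, -4))), Add(18, 34)) = Mul(Add(24, Add(-24, 16)), 52) = Mul(Add(24, -8), 52) = Mul(16, 52) = 832)
Add(Mul(Function('Q')(50), Pow(223, -1)), Mul(1671, Pow(-4051, -1))) = Add(Mul(832, Pow(223, -1)), Mul(1671, Pow(-4051, -1))) = Add(Mul(832, Rational(1, 223)), Mul(1671, Rational(-1, 4051))) = Add(Rational(832, 223), Rational(-1671, 4051)) = Rational(2997799, 903373)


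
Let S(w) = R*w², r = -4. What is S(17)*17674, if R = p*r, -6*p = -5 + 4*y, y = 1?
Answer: -10215572/3 ≈ -3.4052e+6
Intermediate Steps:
p = ⅙ (p = -(-5 + 4*1)/6 = -(-5 + 4)/6 = -⅙*(-1) = ⅙ ≈ 0.16667)
R = -⅔ (R = (⅙)*(-4) = -⅔ ≈ -0.66667)
S(w) = -2*w²/3
S(17)*17674 = -⅔*17²*17674 = -⅔*289*17674 = -578/3*17674 = -10215572/3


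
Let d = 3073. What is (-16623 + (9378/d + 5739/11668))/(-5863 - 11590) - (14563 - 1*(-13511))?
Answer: -17567850779302287/625790649092 ≈ -28073.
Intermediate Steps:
(-16623 + (9378/d + 5739/11668))/(-5863 - 11590) - (14563 - 1*(-13511)) = (-16623 + (9378/3073 + 5739/11668))/(-5863 - 11590) - (14563 - 1*(-13511)) = (-16623 + (9378*(1/3073) + 5739*(1/11668)))/(-17453) - (14563 + 13511) = (-16623 + (9378/3073 + 5739/11668))*(-1/17453) - 1*28074 = (-16623 + 127058451/35855764)*(-1/17453) - 28074 = -595903306521/35855764*(-1/17453) - 28074 = 595903306521/625790649092 - 28074 = -17567850779302287/625790649092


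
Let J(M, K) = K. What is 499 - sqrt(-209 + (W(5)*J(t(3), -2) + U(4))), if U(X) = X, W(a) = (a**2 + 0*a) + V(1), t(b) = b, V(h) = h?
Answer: 499 - I*sqrt(257) ≈ 499.0 - 16.031*I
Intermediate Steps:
W(a) = 1 + a**2 (W(a) = (a**2 + 0*a) + 1 = (a**2 + 0) + 1 = a**2 + 1 = 1 + a**2)
499 - sqrt(-209 + (W(5)*J(t(3), -2) + U(4))) = 499 - sqrt(-209 + ((1 + 5**2)*(-2) + 4)) = 499 - sqrt(-209 + ((1 + 25)*(-2) + 4)) = 499 - sqrt(-209 + (26*(-2) + 4)) = 499 - sqrt(-209 + (-52 + 4)) = 499 - sqrt(-209 - 48) = 499 - sqrt(-257) = 499 - I*sqrt(257)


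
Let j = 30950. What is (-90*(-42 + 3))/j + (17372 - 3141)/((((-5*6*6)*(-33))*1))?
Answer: 9225977/3676860 ≈ 2.5092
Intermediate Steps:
(-90*(-42 + 3))/j + (17372 - 3141)/((((-5*6*6)*(-33))*1)) = -90*(-42 + 3)/30950 + (17372 - 3141)/((((-5*6*6)*(-33))*1)) = -90*(-39)*(1/30950) + 14231/(((-30*6*(-33))*1)) = 3510*(1/30950) + 14231/((-180*(-33)*1)) = 351/3095 + 14231/((5940*1)) = 351/3095 + 14231/5940 = 9225977/3676860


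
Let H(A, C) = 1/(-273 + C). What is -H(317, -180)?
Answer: 1/453 ≈ 0.0022075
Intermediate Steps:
-H(317, -180) = -1/(-273 - 180) = -1/(-453) = -1*(-1/453) = 1/453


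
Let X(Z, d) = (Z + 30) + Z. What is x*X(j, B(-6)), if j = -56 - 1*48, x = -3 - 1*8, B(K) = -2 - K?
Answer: 1958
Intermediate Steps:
x = -11 (x = -3 - 8 = -11)
j = -104 (j = -56 - 48 = -104)
X(Z, d) = 30 + 2*Z (X(Z, d) = (30 + Z) + Z = 30 + 2*Z)
x*X(j, B(-6)) = -11*(30 + 2*(-104)) = -11*(30 - 208) = -11*(-178) = 1958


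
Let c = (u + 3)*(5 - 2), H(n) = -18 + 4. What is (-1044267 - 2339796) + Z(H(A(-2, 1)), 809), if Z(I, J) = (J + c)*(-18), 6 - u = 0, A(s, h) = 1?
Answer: -3399111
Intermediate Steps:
H(n) = -14
u = 6 (u = 6 - 1*0 = 6 + 0 = 6)
c = 27 (c = (6 + 3)*(5 - 2) = 9*3 = 27)
Z(I, J) = -486 - 18*J (Z(I, J) = (J + 27)*(-18) = (27 + J)*(-18) = -486 - 18*J)
(-1044267 - 2339796) + Z(H(A(-2, 1)), 809) = (-1044267 - 2339796) + (-486 - 18*809) = -3384063 + (-486 - 14562) = -3384063 - 15048 = -3399111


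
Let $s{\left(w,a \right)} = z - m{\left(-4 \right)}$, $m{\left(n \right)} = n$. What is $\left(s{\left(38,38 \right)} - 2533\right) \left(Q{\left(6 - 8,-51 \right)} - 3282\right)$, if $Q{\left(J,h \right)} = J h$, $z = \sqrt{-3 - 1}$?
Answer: $8042220 - 6360 i \approx 8.0422 \cdot 10^{6} - 6360.0 i$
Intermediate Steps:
$z = 2 i$ ($z = \sqrt{-4} = 2 i \approx 2.0 i$)
$s{\left(w,a \right)} = 4 + 2 i$ ($s{\left(w,a \right)} = 2 i - -4 = 2 i + 4 = 4 + 2 i$)
$\left(s{\left(38,38 \right)} - 2533\right) \left(Q{\left(6 - 8,-51 \right)} - 3282\right) = \left(\left(4 + 2 i\right) - 2533\right) \left(\left(6 - 8\right) \left(-51\right) - 3282\right) = \left(-2529 + 2 i\right) \left(\left(-2\right) \left(-51\right) - 3282\right) = \left(-2529 + 2 i\right) \left(102 - 3282\right) = \left(-2529 + 2 i\right) \left(-3180\right) = 8042220 - 6360 i$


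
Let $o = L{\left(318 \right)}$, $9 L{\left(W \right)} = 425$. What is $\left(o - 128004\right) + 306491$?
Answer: $\frac{1606808}{9} \approx 1.7853 \cdot 10^{5}$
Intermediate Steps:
$L{\left(W \right)} = \frac{425}{9}$ ($L{\left(W \right)} = \frac{1}{9} \cdot 425 = \frac{425}{9}$)
$o = \frac{425}{9} \approx 47.222$
$\left(o - 128004\right) + 306491 = \left(\frac{425}{9} - 128004\right) + 306491 = - \frac{1151611}{9} + 306491 = \frac{1606808}{9}$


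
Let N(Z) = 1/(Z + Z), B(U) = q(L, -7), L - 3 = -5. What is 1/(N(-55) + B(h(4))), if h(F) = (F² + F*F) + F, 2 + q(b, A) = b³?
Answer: -110/1101 ≈ -0.099909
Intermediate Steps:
L = -2 (L = 3 - 5 = -2)
q(b, A) = -2 + b³
h(F) = F + 2*F² (h(F) = (F² + F²) + F = 2*F² + F = F + 2*F²)
B(U) = -10 (B(U) = -2 + (-2)³ = -2 - 8 = -10)
N(Z) = 1/(2*Z)
1/(N(-55) + B(h(4))) = 1/((½)/(-55) - 10) = 1/((½)*(-1/55) - 10) = 1/(-1/110 - 10) = 1/(-1101/110) = -110/1101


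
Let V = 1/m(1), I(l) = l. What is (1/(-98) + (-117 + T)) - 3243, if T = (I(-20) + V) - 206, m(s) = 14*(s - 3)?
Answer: -702865/196 ≈ -3586.0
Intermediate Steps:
m(s) = -42 + 14*s (m(s) = 14*(-3 + s) = -42 + 14*s)
V = -1/28 (V = 1/(-42 + 14*1) = 1/(-42 + 14) = 1/(-28) = -1/28 ≈ -0.035714)
T = -6329/28 (T = (-20 - 1/28) - 206 = -561/28 - 206 = -6329/28 ≈ -226.04)
(1/(-98) + (-117 + T)) - 3243 = (1/(-98) + (-117 - 6329/28)) - 3243 = (-1/98 - 9605/28) - 3243 = -67237/196 - 3243 = -702865/196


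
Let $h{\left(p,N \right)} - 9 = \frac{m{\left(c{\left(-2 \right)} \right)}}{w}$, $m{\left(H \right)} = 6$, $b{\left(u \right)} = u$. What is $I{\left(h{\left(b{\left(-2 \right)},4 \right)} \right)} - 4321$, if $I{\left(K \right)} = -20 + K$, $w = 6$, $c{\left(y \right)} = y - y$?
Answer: $-4331$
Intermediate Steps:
$c{\left(y \right)} = 0$
$h{\left(p,N \right)} = 10$ ($h{\left(p,N \right)} = 9 + \frac{6}{6} = 9 + 6 \cdot \frac{1}{6} = 9 + 1 = 10$)
$I{\left(h{\left(b{\left(-2 \right)},4 \right)} \right)} - 4321 = \left(-20 + 10\right) - 4321 = -10 - 4321 = -4331$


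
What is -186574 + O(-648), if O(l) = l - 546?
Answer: -187768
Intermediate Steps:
O(l) = -546 + l
-186574 + O(-648) = -186574 + (-546 - 648) = -186574 - 1194 = -187768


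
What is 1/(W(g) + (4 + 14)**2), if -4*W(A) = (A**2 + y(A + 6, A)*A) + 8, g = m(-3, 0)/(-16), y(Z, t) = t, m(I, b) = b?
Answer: 1/322 ≈ 0.0031056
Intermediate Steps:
g = 0 (g = 0/(-16) = 0*(-1/16) = 0)
W(A) = -2 - A**2/2 (W(A) = -((A**2 + A*A) + 8)/4 = -((A**2 + A**2) + 8)/4 = -(2*A**2 + 8)/4 = -(8 + 2*A**2)/4 = -2 - A**2/2)
1/(W(g) + (4 + 14)**2) = 1/((-2 - 1/2*0**2) + (4 + 14)**2) = 1/((-2 - 1/2*0) + 18**2) = 1/((-2 + 0) + 324) = 1/(-2 + 324) = 1/322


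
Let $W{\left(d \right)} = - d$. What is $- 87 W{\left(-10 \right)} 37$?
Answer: $-32190$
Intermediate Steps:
$- 87 W{\left(-10 \right)} 37 = - 87 \left(\left(-1\right) \left(-10\right)\right) 37 = \left(-87\right) 10 \cdot 37 = \left(-870\right) 37 = -32190$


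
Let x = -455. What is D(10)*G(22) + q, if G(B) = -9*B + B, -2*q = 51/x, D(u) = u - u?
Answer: 51/910 ≈ 0.056044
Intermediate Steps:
D(u) = 0
q = 51/910 (q = -51/(2*(-455)) = -51*(-1)/(2*455) = -½*(-51/455) = 51/910 ≈ 0.056044)
G(B) = -8*B
D(10)*G(22) + q = 0*(-8*22) + 51/910 = 0*(-176) + 51/910 = 0 + 51/910 = 51/910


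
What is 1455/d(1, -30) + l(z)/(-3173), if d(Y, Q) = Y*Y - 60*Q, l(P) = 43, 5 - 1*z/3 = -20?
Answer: 4539272/5714573 ≈ 0.79433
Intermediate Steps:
z = 75 (z = 15 - 3*(-20) = 15 + 60 = 75)
d(Y, Q) = Y**2 - 60*Q
1455/d(1, -30) + l(z)/(-3173) = 1455/(1**2 - 60*(-30)) + 43/(-3173) = 1455/(1 + 1800) + 43*(-1/3173) = 1455/1801 - 43/3173 = 4539272/5714573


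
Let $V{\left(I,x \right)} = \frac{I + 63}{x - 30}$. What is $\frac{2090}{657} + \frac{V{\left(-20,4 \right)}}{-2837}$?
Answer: $\frac{154190831}{48461634} \approx 3.1817$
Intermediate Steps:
$V{\left(I,x \right)} = \frac{63 + I}{-30 + x}$
$\frac{2090}{657} + \frac{V{\left(-20,4 \right)}}{-2837} = \frac{2090}{657} + \frac{\frac{1}{-30 + 4} \left(63 - 20\right)}{-2837} = 2090 \cdot \frac{1}{657} + \frac{1}{-26} \cdot 43 \left(- \frac{1}{2837}\right) = \frac{2090}{657} + \left(- \frac{1}{26}\right) 43 \left(- \frac{1}{2837}\right) = \frac{2090}{657} - - \frac{43}{73762} = \frac{2090}{657} + \frac{43}{73762} = \frac{154190831}{48461634}$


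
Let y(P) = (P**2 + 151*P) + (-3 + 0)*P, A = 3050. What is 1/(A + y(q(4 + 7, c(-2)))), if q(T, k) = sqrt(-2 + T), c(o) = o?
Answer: 1/3503 ≈ 0.00028547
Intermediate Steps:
y(P) = P**2 + 148*P (y(P) = (P**2 + 151*P) - 3*P = P**2 + 148*P)
1/(A + y(q(4 + 7, c(-2)))) = 1/(3050 + sqrt(-2 + (4 + 7))*(148 + sqrt(-2 + (4 + 7)))) = 1/(3050 + sqrt(-2 + 11)*(148 + sqrt(-2 + 11))) = 1/(3050 + sqrt(9)*(148 + sqrt(9))) = 1/(3050 + 3*(148 + 3)) = 1/(3050 + 3*151) = 1/(3050 + 453) = 1/3503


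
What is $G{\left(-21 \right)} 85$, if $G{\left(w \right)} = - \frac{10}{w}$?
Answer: $\frac{850}{21} \approx 40.476$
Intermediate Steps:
$G{\left(-21 \right)} 85 = - \frac{10}{-21} \cdot 85 = \left(-10\right) \left(- \frac{1}{21}\right) 85 = \frac{10}{21} \cdot 85 = \frac{850}{21}$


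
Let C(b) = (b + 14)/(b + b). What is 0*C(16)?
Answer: 0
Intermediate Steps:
C(b) = (14 + b)/(2*b) (C(b) = (14 + b)/((2*b)) = (14 + b)*(1/(2*b)) = (14 + b)/(2*b))
0*C(16) = 0*((1/2)*(14 + 16)/16) = 0*((1/2)*(1/16)*30) = 0*(15/16) = 0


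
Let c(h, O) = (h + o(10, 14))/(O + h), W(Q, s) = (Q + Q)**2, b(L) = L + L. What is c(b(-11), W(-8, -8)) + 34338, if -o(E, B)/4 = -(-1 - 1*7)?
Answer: 446391/13 ≈ 34338.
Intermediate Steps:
b(L) = 2*L
o(E, B) = -32 (o(E, B) = -(-4)*(-1 - 1*7) = -(-4)*(-1 - 7) = -(-4)*(-8) = -4*8 = -32)
W(Q, s) = 4*Q**2 (W(Q, s) = (2*Q)**2 = 4*Q**2)
c(h, O) = (-32 + h)/(O + h) (c(h, O) = (h - 32)/(O + h) = (-32 + h)/(O + h))
c(b(-11), W(-8, -8)) + 34338 = (-32 + 2*(-11))/(4*(-8)**2 + 2*(-11)) + 34338 = (-32 - 22)/(4*64 - 22) + 34338 = -54/(256 - 22) + 34338 = -54/234 + 34338 = (1/234)*(-54) + 34338 = -3/13 + 34338 = 446391/13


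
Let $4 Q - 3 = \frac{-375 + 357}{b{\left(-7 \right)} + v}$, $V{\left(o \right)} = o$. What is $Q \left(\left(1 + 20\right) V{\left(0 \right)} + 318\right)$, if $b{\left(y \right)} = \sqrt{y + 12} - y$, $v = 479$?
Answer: $\frac{111272175}{472382} + \frac{1431 \sqrt{5}}{236191} \approx 235.57$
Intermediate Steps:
$b{\left(y \right)} = \sqrt{12 + y} - y$
$Q = \frac{3}{4} - \frac{9}{2 \left(486 + \sqrt{5}\right)}$ ($Q = \frac{3}{4} + \frac{\left(-375 + 357\right) \frac{1}{\left(\sqrt{12 - 7} - -7\right) + 479}}{4} = \frac{3}{4} + \frac{\left(-18\right) \frac{1}{\left(\sqrt{5} + 7\right) + 479}}{4} = \frac{3}{4} + \frac{\left(-18\right) \frac{1}{\left(7 + \sqrt{5}\right) + 479}}{4} = \frac{3}{4} + \frac{\left(-18\right) \frac{1}{486 + \sqrt{5}}}{4} = \frac{3}{4} - \frac{9}{2 \left(486 + \sqrt{5}\right)} \approx 0.74078$)
$Q \left(\left(1 + 20\right) V{\left(0 \right)} + 318\right) = \left(\frac{699825}{944764} + \frac{9 \sqrt{5}}{472382}\right) \left(\left(1 + 20\right) 0 + 318\right) = \left(\frac{699825}{944764} + \frac{9 \sqrt{5}}{472382}\right) \left(21 \cdot 0 + 318\right) = \left(\frac{699825}{944764} + \frac{9 \sqrt{5}}{472382}\right) \left(0 + 318\right) = \left(\frac{699825}{944764} + \frac{9 \sqrt{5}}{472382}\right) 318 = \frac{111272175}{472382} + \frac{1431 \sqrt{5}}{236191}$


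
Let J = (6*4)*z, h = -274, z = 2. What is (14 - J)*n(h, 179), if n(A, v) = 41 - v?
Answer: 4692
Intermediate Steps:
J = 48 (J = (6*4)*2 = 24*2 = 48)
(14 - J)*n(h, 179) = (14 - 1*48)*(41 - 1*179) = (14 - 48)*(41 - 179) = -34*(-138) = 4692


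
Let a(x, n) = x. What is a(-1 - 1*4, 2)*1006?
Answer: -5030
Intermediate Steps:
a(-1 - 1*4, 2)*1006 = (-1 - 1*4)*1006 = (-1 - 4)*1006 = -5*1006 = -5030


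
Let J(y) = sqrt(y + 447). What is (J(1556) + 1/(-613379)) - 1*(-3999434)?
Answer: 2453168827485/613379 + sqrt(2003) ≈ 3.9995e+6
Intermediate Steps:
J(y) = sqrt(447 + y)
(J(1556) + 1/(-613379)) - 1*(-3999434) = (sqrt(447 + 1556) + 1/(-613379)) - 1*(-3999434) = (sqrt(2003) - 1/613379) + 3999434 = (-1/613379 + sqrt(2003)) + 3999434 = 2453168827485/613379 + sqrt(2003)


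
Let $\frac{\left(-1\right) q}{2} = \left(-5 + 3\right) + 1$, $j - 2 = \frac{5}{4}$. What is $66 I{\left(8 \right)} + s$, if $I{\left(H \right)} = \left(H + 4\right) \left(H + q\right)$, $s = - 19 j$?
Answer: $\frac{31433}{4} \approx 7858.3$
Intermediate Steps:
$j = \frac{13}{4}$ ($j = 2 + \frac{5}{4} = \frac{13}{4} \approx 3.25$)
$s = - \frac{247}{4}$ ($s = \left(-19\right) \frac{13}{4} = - \frac{247}{4} \approx -61.75$)
$q = 2$ ($q = - 2 \left(\left(-5 + 3\right) + 1\right) = - 2 \left(-2 + 1\right) = \left(-2\right) \left(-1\right) = 2$)
$I{\left(H \right)} = \left(2 + H\right) \left(4 + H\right)$ ($I{\left(H \right)} = \left(H + 4\right) \left(H + 2\right) = \left(4 + H\right) \left(2 + H\right) = \left(2 + H\right) \left(4 + H\right)$)
$66 I{\left(8 \right)} + s = 66 \left(8 + 8^{2} + 6 \cdot 8\right) - \frac{247}{4} = 66 \left(8 + 64 + 48\right) - \frac{247}{4} = 66 \cdot 120 - \frac{247}{4} = 7920 - \frac{247}{4} = \frac{31433}{4}$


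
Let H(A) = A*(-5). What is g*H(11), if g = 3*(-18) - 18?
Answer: 3960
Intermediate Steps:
H(A) = -5*A
g = -72 (g = -54 - 18 = -72)
g*H(11) = -(-360)*11 = -72*(-55) = 3960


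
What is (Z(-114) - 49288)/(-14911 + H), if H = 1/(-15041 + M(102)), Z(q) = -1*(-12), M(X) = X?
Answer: 368067082/111377715 ≈ 3.3047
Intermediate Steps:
Z(q) = 12
H = -1/14939 (H = 1/(-15041 + 102) = 1/(-14939) = -1/14939 ≈ -6.6939e-5)
(Z(-114) - 49288)/(-14911 + H) = (12 - 49288)/(-14911 - 1/14939) = -49276/(-222755430/14939) = -49276*(-14939/222755430) = 368067082/111377715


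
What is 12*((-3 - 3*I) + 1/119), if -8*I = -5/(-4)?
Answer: -28821/952 ≈ -30.274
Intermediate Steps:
I = -5/32 (I = -(-5)/(8*(-4)) = -(-5)*(-1)/(8*4) = -⅛*5/4 = -5/32 ≈ -0.15625)
12*((-3 - 3*I) + 1/119) = 12*((-3 - 3*(-5/32)) + 1/119) = 12*((-3 + 15/32) + 1/119) = 12*(-81/32 + 1/119) = 12*(-9607/3808) = -28821/952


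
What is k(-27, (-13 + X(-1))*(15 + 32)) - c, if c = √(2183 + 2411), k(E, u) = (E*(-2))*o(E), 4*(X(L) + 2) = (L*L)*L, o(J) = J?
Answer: -1458 - √4594 ≈ -1525.8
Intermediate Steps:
X(L) = -2 + L³/4 (X(L) = -2 + ((L*L)*L)/4 = -2 + (L²*L)/4 = -2 + L³/4)
k(E, u) = -2*E² (k(E, u) = (E*(-2))*E = (-2*E)*E = -2*E²)
c = √4594 ≈ 67.779
k(-27, (-13 + X(-1))*(15 + 32)) - c = -2*(-27)² - √4594 = -2*729 - √4594 = -1458 - √4594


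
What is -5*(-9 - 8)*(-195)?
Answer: -16575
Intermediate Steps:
-5*(-9 - 8)*(-195) = -5*(-17)*(-195) = 85*(-195) = -16575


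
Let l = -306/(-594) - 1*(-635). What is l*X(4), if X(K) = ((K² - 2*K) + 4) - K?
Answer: 167776/33 ≈ 5084.1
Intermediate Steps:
X(K) = 4 + K² - 3*K (X(K) = (4 + K² - 2*K) - K = 4 + K² - 3*K)
l = 20972/33 (l = -306*(-1/594) + 635 = 17/33 + 635 = 20972/33 ≈ 635.52)
l*X(4) = 20972*(4 + 4² - 3*4)/33 = 20972*(4 + 16 - 12)/33 = (20972/33)*8 = 167776/33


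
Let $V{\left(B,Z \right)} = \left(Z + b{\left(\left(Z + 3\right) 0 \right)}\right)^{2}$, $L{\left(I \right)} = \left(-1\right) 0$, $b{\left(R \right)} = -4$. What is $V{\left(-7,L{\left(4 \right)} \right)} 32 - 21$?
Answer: $491$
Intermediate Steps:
$L{\left(I \right)} = 0$
$V{\left(B,Z \right)} = \left(-4 + Z\right)^{2}$ ($V{\left(B,Z \right)} = \left(Z - 4\right)^{2} = \left(-4 + Z\right)^{2}$)
$V{\left(-7,L{\left(4 \right)} \right)} 32 - 21 = \left(-4 + 0\right)^{2} \cdot 32 - 21 = \left(-4\right)^{2} \cdot 32 - 21 = 16 \cdot 32 - 21 = 512 - 21 = 491$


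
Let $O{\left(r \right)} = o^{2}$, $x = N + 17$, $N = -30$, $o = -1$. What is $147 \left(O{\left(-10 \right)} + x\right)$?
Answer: $-1764$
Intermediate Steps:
$x = -13$ ($x = -30 + 17 = -13$)
$O{\left(r \right)} = 1$ ($O{\left(r \right)} = \left(-1\right)^{2} = 1$)
$147 \left(O{\left(-10 \right)} + x\right) = 147 \left(1 - 13\right) = 147 \left(-12\right) = -1764$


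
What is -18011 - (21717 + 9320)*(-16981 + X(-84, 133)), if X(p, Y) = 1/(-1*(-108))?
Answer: 56918267851/108 ≈ 5.2702e+8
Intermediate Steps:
X(p, Y) = 1/108
-18011 - (21717 + 9320)*(-16981 + X(-84, 133)) = -18011 - (21717 + 9320)*(-16981 + 1/108) = -18011 - 31037*(-1833947)/108 = -18011 - 1*(-56920213039/108) = -18011 + 56920213039/108 = 56918267851/108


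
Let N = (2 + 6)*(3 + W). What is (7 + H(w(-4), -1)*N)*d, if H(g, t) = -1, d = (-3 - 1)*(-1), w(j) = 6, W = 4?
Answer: -196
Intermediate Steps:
d = 4 (d = -4*(-1) = 4)
N = 56 (N = (2 + 6)*(3 + 4) = 8*7 = 56)
(7 + H(w(-4), -1)*N)*d = (7 - 1*56)*4 = (7 - 56)*4 = -49*4 = -196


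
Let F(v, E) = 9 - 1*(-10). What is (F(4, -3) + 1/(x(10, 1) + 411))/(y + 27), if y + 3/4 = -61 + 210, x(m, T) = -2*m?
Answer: 29720/274091 ≈ 0.10843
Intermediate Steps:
F(v, E) = 19 (F(v, E) = 9 + 10 = 19)
y = 593/4 (y = -3/4 + (-61 + 210) = -3/4 + 149 = 593/4 ≈ 148.25)
(F(4, -3) + 1/(x(10, 1) + 411))/(y + 27) = (19 + 1/(-2*10 + 411))/(593/4 + 27) = (19 + 1/(-20 + 411))/(701/4) = (19 + 1/391)*(4/701) = (7430/391)*(4/701) = 29720/274091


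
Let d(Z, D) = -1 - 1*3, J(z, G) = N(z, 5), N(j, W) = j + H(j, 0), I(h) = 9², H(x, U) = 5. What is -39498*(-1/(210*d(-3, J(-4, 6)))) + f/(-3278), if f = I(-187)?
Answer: -10795207/229460 ≈ -47.046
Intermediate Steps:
I(h) = 81
N(j, W) = 5 + j (N(j, W) = j + 5 = 5 + j)
J(z, G) = 5 + z
f = 81
d(Z, D) = -4 (d(Z, D) = -1 - 3 = -4)
-39498*(-1/(210*d(-3, J(-4, 6)))) + f/(-3278) = -39498/((-210*(-4))) + 81/(-3278) = -39498/840 + 81*(-1/3278) = -39498*1/840 - 81/3278 = -6583/140 - 81/3278 = -10795207/229460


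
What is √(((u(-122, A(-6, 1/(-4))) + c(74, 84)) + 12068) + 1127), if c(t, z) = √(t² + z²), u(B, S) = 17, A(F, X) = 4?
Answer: √(13212 + 2*√3133) ≈ 115.43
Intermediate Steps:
√(((u(-122, A(-6, 1/(-4))) + c(74, 84)) + 12068) + 1127) = √(((17 + √(74² + 84²)) + 12068) + 1127) = √(((17 + √(5476 + 7056)) + 12068) + 1127) = √(((17 + √12532) + 12068) + 1127) = √(((17 + 2*√3133) + 12068) + 1127) = √((12085 + 2*√3133) + 1127) = √(13212 + 2*√3133)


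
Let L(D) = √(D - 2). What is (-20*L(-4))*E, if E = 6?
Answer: -120*I*√6 ≈ -293.94*I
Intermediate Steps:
L(D) = √(-2 + D)
(-20*L(-4))*E = -20*√(-2 - 4)*6 = -20*I*√6*6 = -120*I*√6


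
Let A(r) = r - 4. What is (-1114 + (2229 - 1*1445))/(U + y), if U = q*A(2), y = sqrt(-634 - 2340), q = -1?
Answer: -330/1489 + 165*I*sqrt(2974)/1489 ≈ -0.22163 + 6.0431*I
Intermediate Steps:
A(r) = -4 + r
y = I*sqrt(2974) (y = sqrt(-2974) = I*sqrt(2974) ≈ 54.534*I)
U = 2 (U = -(-4 + 2) = -1*(-2) = 2)
(-1114 + (2229 - 1*1445))/(U + y) = (-1114 + (2229 - 1*1445))/(2 + I*sqrt(2974)) = (-1114 + (2229 - 1445))/(2 + I*sqrt(2974)) = (-1114 + 784)/(2 + I*sqrt(2974)) = -330/(2 + I*sqrt(2974))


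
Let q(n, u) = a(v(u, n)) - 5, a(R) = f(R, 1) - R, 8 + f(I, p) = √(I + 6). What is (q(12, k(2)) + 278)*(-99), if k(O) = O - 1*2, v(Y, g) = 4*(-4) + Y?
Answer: -27819 - 99*I*√10 ≈ -27819.0 - 313.07*I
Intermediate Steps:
f(I, p) = -8 + √(6 + I) (f(I, p) = -8 + √(I + 6) = -8 + √(6 + I))
v(Y, g) = -16 + Y
k(O) = -2 + O (k(O) = O - 2 = -2 + O)
a(R) = -8 + √(6 + R) - R (a(R) = (-8 + √(6 + R)) - R = -8 + √(6 + R) - R)
q(n, u) = 3 + √(-10 + u) - u (q(n, u) = (-8 + √(6 + (-16 + u)) - (-16 + u)) - 5 = (-8 + √(-10 + u) + (16 - u)) - 5 = (8 + √(-10 + u) - u) - 5 = 3 + √(-10 + u) - u)
(q(12, k(2)) + 278)*(-99) = ((3 + √(-10 + (-2 + 2)) - (-2 + 2)) + 278)*(-99) = ((3 + √(-10 + 0) - 1*0) + 278)*(-99) = ((3 + √(-10) + 0) + 278)*(-99) = ((3 + I*√10 + 0) + 278)*(-99) = ((3 + I*√10) + 278)*(-99) = (281 + I*√10)*(-99) = -27819 - 99*I*√10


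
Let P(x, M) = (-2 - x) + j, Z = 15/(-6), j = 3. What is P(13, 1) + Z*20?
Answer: -62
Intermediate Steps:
Z = -5/2 (Z = 15*(-1/6) = -5/2 ≈ -2.5000)
P(x, M) = 1 - x (P(x, M) = (-2 - x) + 3 = 1 - x)
P(13, 1) + Z*20 = (1 - 1*13) - 5/2*20 = (1 - 13) - 50 = -12 - 50 = -62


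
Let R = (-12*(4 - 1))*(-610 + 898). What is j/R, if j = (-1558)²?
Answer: -606841/2592 ≈ -234.12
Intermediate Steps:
j = 2427364
R = -10368 (R = -12*3*288 = -36*288 = -10368)
j/R = 2427364/(-10368) = 2427364*(-1/10368) = -606841/2592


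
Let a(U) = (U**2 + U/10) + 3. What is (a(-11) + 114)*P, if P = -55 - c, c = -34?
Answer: -49749/10 ≈ -4974.9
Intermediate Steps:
P = -21 (P = -55 - 1*(-34) = -55 + 34 = -21)
a(U) = 3 + U**2 + U/10 (a(U) = (U**2 + U/10) + 3 = 3 + U**2 + U/10)
(a(-11) + 114)*P = ((3 + (-11)**2 + (1/10)*(-11)) + 114)*(-21) = ((3 + 121 - 11/10) + 114)*(-21) = (1229/10 + 114)*(-21) = (2369/10)*(-21) = -49749/10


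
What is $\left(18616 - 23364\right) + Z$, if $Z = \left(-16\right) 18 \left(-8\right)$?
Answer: $-2444$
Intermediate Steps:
$Z = 2304$ ($Z = \left(-288\right) \left(-8\right) = 2304$)
$\left(18616 - 23364\right) + Z = \left(18616 - 23364\right) + 2304 = -4748 + 2304 = -2444$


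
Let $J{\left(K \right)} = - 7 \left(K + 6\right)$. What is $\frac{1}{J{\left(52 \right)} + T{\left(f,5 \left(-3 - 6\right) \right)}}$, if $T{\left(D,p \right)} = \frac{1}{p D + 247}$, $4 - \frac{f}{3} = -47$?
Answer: $- \frac{6638}{2695029} \approx -0.0024631$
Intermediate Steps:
$J{\left(K \right)} = -42 - 7 K$ ($J{\left(K \right)} = - 7 \left(6 + K\right) = -42 - 7 K$)
$f = 153$ ($f = 12 - -141 = 12 + 141 = 153$)
$T{\left(D,p \right)} = \frac{1}{247 + D p}$ ($T{\left(D,p \right)} = \frac{1}{D p + 247} = \frac{1}{247 + D p}$)
$\frac{1}{J{\left(52 \right)} + T{\left(f,5 \left(-3 - 6\right) \right)}} = \frac{1}{\left(-42 - 364\right) + \frac{1}{247 + 153 \cdot 5 \left(-3 - 6\right)}} = \frac{1}{\left(-42 - 364\right) + \frac{1}{247 + 153 \cdot 5 \left(-9\right)}} = \frac{1}{-406 + \frac{1}{247 + 153 \left(-45\right)}} = \frac{1}{-406 + \frac{1}{247 - 6885}} = \frac{1}{-406 + \frac{1}{-6638}} = \frac{1}{-406 - \frac{1}{6638}} = \frac{1}{- \frac{2695029}{6638}} = - \frac{6638}{2695029}$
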